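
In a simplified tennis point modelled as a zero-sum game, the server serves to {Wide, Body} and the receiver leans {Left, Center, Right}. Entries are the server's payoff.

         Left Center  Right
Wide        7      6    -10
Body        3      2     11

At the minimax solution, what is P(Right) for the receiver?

Row minima: Wide → -10, Body → 2; maximin = 2.
Column maxima: Left → 7, Center → 6, Right → 11; minimax = 6.
2 ≠ 6, so there is no saddle point; optimal play is mixed.
Left is strictly dominated by Center (it gives the server strictly more in every row), so the receiver never plays it.
On the remaining 2×2 (Wide, Body vs Center, Right):
Let the server play Wide with probability p. Expected payoff against Center: 6p + 2(1−p) = 4p + 2; against Right: (-10)p + 11(1−p) = −21p + 11.
Setting these equal: 4p + 2 = −21p + 11 ⇒ 25p = 9 ⇒ p = 9/25, and the value is (4)·(9/25) + 2 = 86/25.
For the receiver: with q = P(Center), equating Wide's and Body's payoffs gives 16q − 10 = −9q + 11 ⇒ q = 21/25.

4/25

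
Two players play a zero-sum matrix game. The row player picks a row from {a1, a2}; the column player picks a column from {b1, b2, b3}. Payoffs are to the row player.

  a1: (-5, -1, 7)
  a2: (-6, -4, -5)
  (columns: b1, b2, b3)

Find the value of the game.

-5

Row minima: a1 → -5, a2 → -6; maximin = -5.
Column maxima: b1 → -5, b2 → -1, b3 → 7; minimax = -5.
Since maximin = minimax = -5, there is a saddle point and the value is -5.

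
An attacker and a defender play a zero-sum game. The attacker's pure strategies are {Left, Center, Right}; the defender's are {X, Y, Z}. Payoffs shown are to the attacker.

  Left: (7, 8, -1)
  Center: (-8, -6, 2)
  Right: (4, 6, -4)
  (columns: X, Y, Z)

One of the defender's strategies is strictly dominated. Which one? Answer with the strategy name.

Y

X holds the attacker's payoff strictly below Y in every row: 7 < 8, -8 < -6, 4 < 6.
So Y is strictly dominated for the defender.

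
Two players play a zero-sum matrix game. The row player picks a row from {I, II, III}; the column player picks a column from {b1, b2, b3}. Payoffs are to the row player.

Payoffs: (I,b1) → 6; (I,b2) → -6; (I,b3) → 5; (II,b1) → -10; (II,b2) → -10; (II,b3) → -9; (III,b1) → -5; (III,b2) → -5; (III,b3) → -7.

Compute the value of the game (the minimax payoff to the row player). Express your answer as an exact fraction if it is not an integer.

Row minima: I → -6, II → -10, III → -7; maximin = -6.
Column maxima: b1 → 6, b2 → -5, b3 → 5; minimax = -5.
-6 ≠ -5, so there is no saddle point; optimal play is mixed.
II is strictly dominated by I, so the row player never plays it.
With II eliminated, b1 is strictly dominated by b3 (it gives the row player strictly more in every remaining row), so the column player never plays it.
On the remaining 2×2 (I, III vs b2, b3):
Let the row player play I with probability p. Expected payoff against b2: (-6)p + (-5)(1−p) = −p − 5; against b3: 5p + (-7)(1−p) = 12p − 7.
Setting these equal: −p − 5 = 12p − 7 ⇒ −13p = -2 ⇒ p = 2/13, and the value is (-1)·(2/13) − 5 = -67/13.
For the column player: with q = P(b2), equating I's and III's payoffs gives −11q + 5 = 2q − 7 ⇒ q = 12/13.

-67/13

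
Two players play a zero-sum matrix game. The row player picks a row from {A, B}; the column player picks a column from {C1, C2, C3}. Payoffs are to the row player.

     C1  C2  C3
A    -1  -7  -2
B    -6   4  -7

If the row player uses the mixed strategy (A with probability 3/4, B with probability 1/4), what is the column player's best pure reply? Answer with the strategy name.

C2

If the column player plays C1, the row player's expected payoff is (3/4)·(-1) + (1/4)·(-6) = -9/4.
If the column player plays C2, the row player's expected payoff is (3/4)·(-7) + (1/4)·4 = -17/4.
If the column player plays C3, the row player's expected payoff is (3/4)·(-2) + (1/4)·(-7) = -13/4.
The column player minimizes the row player's payoff; the smallest is -17/4, so the best response is C2.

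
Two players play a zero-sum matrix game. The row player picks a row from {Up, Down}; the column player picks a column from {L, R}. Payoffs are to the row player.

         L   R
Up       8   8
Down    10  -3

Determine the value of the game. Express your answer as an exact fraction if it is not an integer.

8

Row minima: Up → 8, Down → -3; maximin = 8.
Column maxima: L → 10, R → 8; minimax = 8.
Since maximin = minimax = 8, there is a saddle point and the value is 8.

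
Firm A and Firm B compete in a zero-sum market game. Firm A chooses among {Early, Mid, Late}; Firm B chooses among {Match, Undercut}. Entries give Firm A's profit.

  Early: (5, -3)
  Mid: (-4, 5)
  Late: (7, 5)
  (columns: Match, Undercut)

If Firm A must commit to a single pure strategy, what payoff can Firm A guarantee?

Row minima: Early → -3, Mid → -4, Late → 5.
The best of these is 5.

5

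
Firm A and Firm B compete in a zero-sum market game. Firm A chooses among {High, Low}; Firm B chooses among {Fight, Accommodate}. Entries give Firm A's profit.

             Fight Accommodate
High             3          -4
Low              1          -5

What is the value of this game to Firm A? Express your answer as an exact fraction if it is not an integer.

-4

Row minima: High → -4, Low → -5; maximin = -4.
Column maxima: Fight → 3, Accommodate → -4; minimax = -4.
Since maximin = minimax = -4, there is a saddle point and the value is -4.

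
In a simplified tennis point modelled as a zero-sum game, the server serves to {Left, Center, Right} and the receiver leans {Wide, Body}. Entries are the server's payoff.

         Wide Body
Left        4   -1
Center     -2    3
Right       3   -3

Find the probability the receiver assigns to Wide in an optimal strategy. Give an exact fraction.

2/5

Row minima: Left → -1, Center → -2, Right → -3; maximin = -1.
Column maxima: Wide → 4, Body → 3; minimax = 3.
-1 ≠ 3, so there is no saddle point; optimal play is mixed.
Right is strictly dominated by Left, so the server never plays it.
On the remaining 2×2 (Left, Center vs Wide, Body):
Let the server play Left with probability p. Expected payoff against Wide: 4p + (-2)(1−p) = 6p − 2; against Body: (-1)p + 3(1−p) = −4p + 3.
Setting these equal: 6p − 2 = −4p + 3 ⇒ 10p = 5 ⇒ p = 1/2, and the value is (6)·(1/2) − 2 = 1.
For the receiver: with q = P(Wide), equating Left's and Center's payoffs gives 5q − 1 = −5q + 3 ⇒ q = 2/5.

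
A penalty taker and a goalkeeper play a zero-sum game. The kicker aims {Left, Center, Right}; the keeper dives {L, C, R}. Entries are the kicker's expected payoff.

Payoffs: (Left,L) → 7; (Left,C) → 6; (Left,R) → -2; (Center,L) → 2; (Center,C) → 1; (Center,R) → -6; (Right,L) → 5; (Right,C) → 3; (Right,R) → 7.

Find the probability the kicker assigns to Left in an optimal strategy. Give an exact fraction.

1/3

Row minima: Left → -2, Center → -6, Right → 3; maximin = 3.
Column maxima: L → 7, C → 6, R → 7; minimax = 6.
3 ≠ 6, so there is no saddle point; optimal play is mixed.
Center is strictly dominated by Left, so the kicker never plays it.
L is strictly dominated by C (it gives the kicker strictly more in every row), so the keeper never plays it.
On the remaining 2×2 (Left, Right vs C, R):
Let the kicker play Left with probability p. Expected payoff against C: 6p + 3(1−p) = 3p + 3; against R: (-2)p + 7(1−p) = −9p + 7.
Setting these equal: 3p + 3 = −9p + 7 ⇒ 12p = 4 ⇒ p = 1/3, and the value is (3)·(1/3) + 3 = 4.
For the keeper: with q = P(C), equating Left's and Right's payoffs gives 8q − 2 = −4q + 7 ⇒ q = 3/4.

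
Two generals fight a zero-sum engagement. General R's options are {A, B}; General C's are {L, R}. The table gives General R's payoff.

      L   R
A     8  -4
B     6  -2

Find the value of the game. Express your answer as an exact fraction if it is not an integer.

-2

Row minima: A → -4, B → -2; maximin = -2.
Column maxima: L → 8, R → -2; minimax = -2.
Since maximin = minimax = -2, there is a saddle point and the value is -2.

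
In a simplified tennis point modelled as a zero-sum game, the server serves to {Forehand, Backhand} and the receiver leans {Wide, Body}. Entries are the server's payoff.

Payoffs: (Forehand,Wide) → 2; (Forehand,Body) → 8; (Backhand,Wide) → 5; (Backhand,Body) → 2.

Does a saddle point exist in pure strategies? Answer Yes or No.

No

Row minima: Forehand → 2, Backhand → 2; maximin = 2.
Column maxima: Wide → 5, Body → 8; minimax = 5.
2 ≠ 5, so no pure-strategy equilibrium exists.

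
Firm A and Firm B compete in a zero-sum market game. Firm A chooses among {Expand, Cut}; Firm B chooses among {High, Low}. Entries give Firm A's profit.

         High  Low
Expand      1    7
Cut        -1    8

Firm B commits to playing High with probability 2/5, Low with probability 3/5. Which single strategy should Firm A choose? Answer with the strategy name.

Expand

Expected payoff of Expand: (2/5)·1 + (3/5)·7 = 23/5.
Expected payoff of Cut: (2/5)·(-1) + (3/5)·8 = 22/5.
The largest is 23/5, so Firm A's best response is Expand.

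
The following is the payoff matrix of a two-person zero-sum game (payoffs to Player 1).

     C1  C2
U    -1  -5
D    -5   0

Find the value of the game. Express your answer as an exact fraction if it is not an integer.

-25/9

Row minima: U → -5, D → -5; maximin = -5.
Column maxima: C1 → -1, C2 → 0; minimax = -1.
-5 ≠ -1, so there is no saddle point; optimal play is mixed.
Let Player 1 play U with probability p. Expected payoff against C1: (-1)p + (-5)(1−p) = 4p − 5; against C2: (-5)p + 0(1−p) = −5p.
Setting these equal: 4p − 5 = −5p ⇒ 9p = 5 ⇒ p = 5/9, and the value is (4)·(5/9) − 5 = -25/9.
For Player 2: with q = P(C1), equating U's and D's payoffs gives 4q − 5 = −5q ⇒ q = 5/9.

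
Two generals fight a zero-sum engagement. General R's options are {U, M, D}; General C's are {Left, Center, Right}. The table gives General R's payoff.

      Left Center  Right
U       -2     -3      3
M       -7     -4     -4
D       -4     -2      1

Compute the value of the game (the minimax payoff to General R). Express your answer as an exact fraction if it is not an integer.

-8/3

Row minima: U → -3, M → -7, D → -4; maximin = -3.
Column maxima: Left → -2, Center → -2, Right → 3; minimax = -2.
-3 ≠ -2, so there is no saddle point; optimal play is mixed.
M is strictly dominated by U, so General R never plays it.
Right is strictly dominated by Left (it gives General R strictly more in every row), so General C never plays it.
On the remaining 2×2 (U, D vs Left, Center):
Let General R play U with probability p. Expected payoff against Left: (-2)p + (-4)(1−p) = 2p − 4; against Center: (-3)p + (-2)(1−p) = −p − 2.
Setting these equal: 2p − 4 = −p − 2 ⇒ 3p = 2 ⇒ p = 2/3, and the value is (2)·(2/3) − 4 = -8/3.
For General C: with q = P(Left), equating U's and D's payoffs gives q − 3 = −2q − 2 ⇒ q = 1/3.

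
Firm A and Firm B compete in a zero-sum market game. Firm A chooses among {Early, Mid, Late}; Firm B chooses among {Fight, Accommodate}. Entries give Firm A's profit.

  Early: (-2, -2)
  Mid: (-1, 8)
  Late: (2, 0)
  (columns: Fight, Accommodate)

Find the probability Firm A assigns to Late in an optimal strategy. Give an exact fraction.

9/11

Row minima: Early → -2, Mid → -1, Late → 0; maximin = 0.
Column maxima: Fight → 2, Accommodate → 8; minimax = 2.
0 ≠ 2, so there is no saddle point; optimal play is mixed.
Early is strictly dominated by Mid, so Firm A never plays it.
On the remaining 2×2 (Mid, Late vs Fight, Accommodate):
Let Firm A play Mid with probability p. Expected payoff against Fight: (-1)p + 2(1−p) = −3p + 2; against Accommodate: 8p + 0(1−p) = 8p.
Setting these equal: −3p + 2 = 8p ⇒ −11p = -2 ⇒ p = 2/11, and the value is (-3)·(2/11) + 2 = 16/11.
For Firm B: with q = P(Fight), equating Mid's and Late's payoffs gives −9q + 8 = 2q ⇒ q = 8/11.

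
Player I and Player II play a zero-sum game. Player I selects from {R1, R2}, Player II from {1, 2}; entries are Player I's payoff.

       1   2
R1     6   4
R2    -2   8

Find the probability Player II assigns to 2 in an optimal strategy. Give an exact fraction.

2/3

Row minima: R1 → 4, R2 → -2; maximin = 4.
Column maxima: 1 → 6, 2 → 8; minimax = 6.
4 ≠ 6, so there is no saddle point; optimal play is mixed.
Let Player I play R1 with probability p. Expected payoff against 1: 6p + (-2)(1−p) = 8p − 2; against 2: 4p + 8(1−p) = −4p + 8.
Setting these equal: 8p − 2 = −4p + 8 ⇒ 12p = 10 ⇒ p = 5/6, and the value is (8)·(5/6) − 2 = 14/3.
For Player II: with q = P(1), equating R1's and R2's payoffs gives 2q + 4 = −10q + 8 ⇒ q = 1/3.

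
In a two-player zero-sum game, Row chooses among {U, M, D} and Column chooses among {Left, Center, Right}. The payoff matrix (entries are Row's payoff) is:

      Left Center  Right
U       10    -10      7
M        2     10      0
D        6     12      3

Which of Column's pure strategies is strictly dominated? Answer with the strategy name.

Left

Right holds Row's payoff strictly below Left in every row: 7 < 10, 0 < 2, 3 < 6.
So Left is strictly dominated for Column.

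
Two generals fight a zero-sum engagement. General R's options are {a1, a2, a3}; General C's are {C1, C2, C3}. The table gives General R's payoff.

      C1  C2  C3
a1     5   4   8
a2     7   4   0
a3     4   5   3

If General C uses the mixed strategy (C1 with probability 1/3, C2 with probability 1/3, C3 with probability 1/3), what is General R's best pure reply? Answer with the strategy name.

Expected payoff of a1: (1/3)·5 + (1/3)·4 + (1/3)·8 = 17/3.
Expected payoff of a2: (1/3)·7 + (1/3)·4 + (1/3)·0 = 11/3.
Expected payoff of a3: (1/3)·4 + (1/3)·5 + (1/3)·3 = 4.
The largest is 17/3, so General R's best response is a1.

a1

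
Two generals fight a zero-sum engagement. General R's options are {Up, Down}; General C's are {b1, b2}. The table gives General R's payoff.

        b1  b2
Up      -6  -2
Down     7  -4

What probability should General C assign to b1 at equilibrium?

Row minima: Up → -6, Down → -4; maximin = -4.
Column maxima: b1 → 7, b2 → -2; minimax = -2.
-4 ≠ -2, so there is no saddle point; optimal play is mixed.
Let General R play Up with probability p. Expected payoff against b1: (-6)p + 7(1−p) = −13p + 7; against b2: (-2)p + (-4)(1−p) = 2p − 4.
Setting these equal: −13p + 7 = 2p − 4 ⇒ −15p = -11 ⇒ p = 11/15, and the value is (-13)·(11/15) + 7 = -38/15.
For General C: with q = P(b1), equating Up's and Down's payoffs gives −4q − 2 = 11q − 4 ⇒ q = 2/15.

2/15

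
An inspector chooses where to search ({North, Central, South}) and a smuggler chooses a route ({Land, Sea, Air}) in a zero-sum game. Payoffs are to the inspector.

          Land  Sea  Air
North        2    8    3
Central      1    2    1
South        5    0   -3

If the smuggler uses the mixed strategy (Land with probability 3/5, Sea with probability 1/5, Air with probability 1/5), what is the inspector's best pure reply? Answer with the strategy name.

Expected payoff of North: (3/5)·2 + (1/5)·8 + (1/5)·3 = 17/5.
Expected payoff of Central: (3/5)·1 + (1/5)·2 + (1/5)·1 = 6/5.
Expected payoff of South: (3/5)·5 + (1/5)·0 + (1/5)·(-3) = 12/5.
The largest is 17/5, so the inspector's best response is North.

North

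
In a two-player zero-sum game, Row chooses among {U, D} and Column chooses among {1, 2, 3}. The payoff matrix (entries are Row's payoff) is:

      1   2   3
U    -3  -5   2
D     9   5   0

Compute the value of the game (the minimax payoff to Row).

5/6

Row minima: U → -5, D → 0; maximin = 0.
Column maxima: 1 → 9, 2 → 5, 3 → 2; minimax = 2.
0 ≠ 2, so there is no saddle point; optimal play is mixed.
1 is strictly dominated by 2 (it gives Row strictly more in every row), so Column never plays it.
On the remaining 2×2 (U, D vs 2, 3):
Let Row play U with probability p. Expected payoff against 2: (-5)p + 5(1−p) = −10p + 5; against 3: 2p + 0(1−p) = 2p.
Setting these equal: −10p + 5 = 2p ⇒ −12p = -5 ⇒ p = 5/12, and the value is (-10)·(5/12) + 5 = 5/6.
For Column: with q = P(2), equating U's and D's payoffs gives −7q + 2 = 5q ⇒ q = 1/6.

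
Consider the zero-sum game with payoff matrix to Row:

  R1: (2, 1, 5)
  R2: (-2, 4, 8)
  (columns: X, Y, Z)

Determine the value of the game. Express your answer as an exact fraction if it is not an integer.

10/7

Row minima: R1 → 1, R2 → -2; maximin = 1.
Column maxima: X → 2, Y → 4, Z → 8; minimax = 2.
1 ≠ 2, so there is no saddle point; optimal play is mixed.
Z is strictly dominated by X (it gives Row strictly more in every row), so Column never plays it.
On the remaining 2×2 (R1, R2 vs X, Y):
Let Row play R1 with probability p. Expected payoff against X: 2p + (-2)(1−p) = 4p − 2; against Y: 1p + 4(1−p) = −3p + 4.
Setting these equal: 4p − 2 = −3p + 4 ⇒ 7p = 6 ⇒ p = 6/7, and the value is (4)·(6/7) − 2 = 10/7.
For Column: with q = P(X), equating R1's and R2's payoffs gives q + 1 = −6q + 4 ⇒ q = 3/7.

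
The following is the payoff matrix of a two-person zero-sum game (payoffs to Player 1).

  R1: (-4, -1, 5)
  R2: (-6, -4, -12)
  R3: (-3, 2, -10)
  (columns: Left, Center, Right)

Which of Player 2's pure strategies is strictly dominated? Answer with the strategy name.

Center

Left holds Player 1's payoff strictly below Center in every row: -4 < -1, -6 < -4, -3 < 2.
So Center is strictly dominated for Player 2.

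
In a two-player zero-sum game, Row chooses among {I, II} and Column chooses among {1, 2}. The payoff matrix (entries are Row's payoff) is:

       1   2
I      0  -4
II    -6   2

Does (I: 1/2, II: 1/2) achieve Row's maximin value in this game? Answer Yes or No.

Against 1 this mix gives (1/2)·0 + (1/2)·(-6) = -3.
Against 2 this mix gives (1/2)·(-4) + (1/2)·2 = -1.
Column will play 1, holding Row to -3. Shifting weight toward the row that does better against 1 would raise this floor (the equalizing mix achieves -2 against both 1 and 2), so the proposed strategy is not optimal.

No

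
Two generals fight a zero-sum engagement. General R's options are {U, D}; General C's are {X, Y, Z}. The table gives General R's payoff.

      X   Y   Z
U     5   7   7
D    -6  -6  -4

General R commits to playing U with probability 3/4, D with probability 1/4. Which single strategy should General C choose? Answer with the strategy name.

If General C plays X, General R's expected payoff is (3/4)·5 + (1/4)·(-6) = 9/4.
If General C plays Y, General R's expected payoff is (3/4)·7 + (1/4)·(-6) = 15/4.
If General C plays Z, General R's expected payoff is (3/4)·7 + (1/4)·(-4) = 17/4.
General C minimizes General R's payoff; the smallest is 9/4, so the best response is X.

X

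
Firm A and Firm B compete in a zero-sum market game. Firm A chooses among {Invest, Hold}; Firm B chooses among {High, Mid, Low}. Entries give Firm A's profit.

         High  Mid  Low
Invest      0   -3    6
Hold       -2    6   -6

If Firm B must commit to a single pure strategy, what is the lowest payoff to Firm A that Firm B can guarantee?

0

Column maxima: High → 0, Mid → 6, Low → 6.
The smallest of these is 0.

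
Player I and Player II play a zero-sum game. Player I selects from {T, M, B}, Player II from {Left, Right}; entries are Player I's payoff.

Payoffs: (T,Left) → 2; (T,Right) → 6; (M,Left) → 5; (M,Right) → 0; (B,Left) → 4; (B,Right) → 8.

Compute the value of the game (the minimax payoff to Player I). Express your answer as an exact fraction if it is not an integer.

40/9

Row minima: T → 2, M → 0, B → 4; maximin = 4.
Column maxima: Left → 5, Right → 8; minimax = 5.
4 ≠ 5, so there is no saddle point; optimal play is mixed.
T is strictly dominated by B, so Player I never plays it.
On the remaining 2×2 (M, B vs Left, Right):
Let Player I play M with probability p. Expected payoff against Left: 5p + 4(1−p) = p + 4; against Right: 0p + 8(1−p) = −8p + 8.
Setting these equal: p + 4 = −8p + 8 ⇒ 9p = 4 ⇒ p = 4/9, and the value is (1)·(4/9) + 4 = 40/9.
For Player II: with q = P(Left), equating M's and B's payoffs gives 5q = −4q + 8 ⇒ q = 8/9.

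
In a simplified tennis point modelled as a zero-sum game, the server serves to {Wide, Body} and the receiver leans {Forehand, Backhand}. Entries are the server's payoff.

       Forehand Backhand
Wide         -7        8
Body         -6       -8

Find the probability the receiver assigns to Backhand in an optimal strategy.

Row minima: Wide → -7, Body → -8; maximin = -7.
Column maxima: Forehand → -6, Backhand → 8; minimax = -6.
-7 ≠ -6, so there is no saddle point; optimal play is mixed.
Let the server play Wide with probability p. Expected payoff against Forehand: (-7)p + (-6)(1−p) = −p − 6; against Backhand: 8p + (-8)(1−p) = 16p − 8.
Setting these equal: −p − 6 = 16p − 8 ⇒ −17p = -2 ⇒ p = 2/17, and the value is (-1)·(2/17) − 6 = -104/17.
For the receiver: with q = P(Forehand), equating Wide's and Body's payoffs gives −15q + 8 = 2q − 8 ⇒ q = 16/17.

1/17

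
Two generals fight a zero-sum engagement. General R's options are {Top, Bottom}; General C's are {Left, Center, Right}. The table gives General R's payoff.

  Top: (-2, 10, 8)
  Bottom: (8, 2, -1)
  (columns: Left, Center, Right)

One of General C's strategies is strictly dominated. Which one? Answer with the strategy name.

Center

Right holds General R's payoff strictly below Center in every row: 8 < 10, -1 < 2.
So Center is strictly dominated for General C.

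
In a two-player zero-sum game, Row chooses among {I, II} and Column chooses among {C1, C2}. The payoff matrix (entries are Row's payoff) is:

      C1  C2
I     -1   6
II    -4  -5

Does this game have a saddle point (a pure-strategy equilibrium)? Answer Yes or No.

Row minima: I → -1, II → -5; maximin = -1.
Column maxima: C1 → -1, C2 → 6; minimax = -1.
maximin = minimax = -1, so a saddle point exists.

Yes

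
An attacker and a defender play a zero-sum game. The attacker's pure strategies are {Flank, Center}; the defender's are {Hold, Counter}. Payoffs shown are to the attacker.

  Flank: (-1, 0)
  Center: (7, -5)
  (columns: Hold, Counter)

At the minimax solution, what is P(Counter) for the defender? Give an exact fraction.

Row minima: Flank → -1, Center → -5; maximin = -1.
Column maxima: Hold → 7, Counter → 0; minimax = 0.
-1 ≠ 0, so there is no saddle point; optimal play is mixed.
Let the attacker play Flank with probability p. Expected payoff against Hold: (-1)p + 7(1−p) = −8p + 7; against Counter: 0p + (-5)(1−p) = 5p − 5.
Setting these equal: −8p + 7 = 5p − 5 ⇒ −13p = -12 ⇒ p = 12/13, and the value is (-8)·(12/13) + 7 = -5/13.
For the defender: with q = P(Hold), equating Flank's and Center's payoffs gives −q = 12q − 5 ⇒ q = 5/13.

8/13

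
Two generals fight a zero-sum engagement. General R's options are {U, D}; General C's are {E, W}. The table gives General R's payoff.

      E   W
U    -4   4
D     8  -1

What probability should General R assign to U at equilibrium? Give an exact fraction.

9/17

Row minima: U → -4, D → -1; maximin = -1.
Column maxima: E → 8, W → 4; minimax = 4.
-1 ≠ 4, so there is no saddle point; optimal play is mixed.
Let General R play U with probability p. Expected payoff against E: (-4)p + 8(1−p) = −12p + 8; against W: 4p + (-1)(1−p) = 5p − 1.
Setting these equal: −12p + 8 = 5p − 1 ⇒ −17p = -9 ⇒ p = 9/17, and the value is (-12)·(9/17) + 8 = 28/17.
For General C: with q = P(E), equating U's and D's payoffs gives −8q + 4 = 9q − 1 ⇒ q = 5/17.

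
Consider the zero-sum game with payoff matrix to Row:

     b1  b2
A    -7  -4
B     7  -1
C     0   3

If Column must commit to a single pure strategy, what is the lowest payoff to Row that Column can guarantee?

Column maxima: b1 → 7, b2 → 3.
The smallest of these is 3.

3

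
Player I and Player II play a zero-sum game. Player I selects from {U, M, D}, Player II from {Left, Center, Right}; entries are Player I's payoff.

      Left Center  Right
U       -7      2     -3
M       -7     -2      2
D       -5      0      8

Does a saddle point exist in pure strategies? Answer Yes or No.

Row minima: U → -7, M → -7, D → -5; maximin = -5.
Column maxima: Left → -5, Center → 2, Right → 8; minimax = -5.
maximin = minimax = -5, so a saddle point exists.

Yes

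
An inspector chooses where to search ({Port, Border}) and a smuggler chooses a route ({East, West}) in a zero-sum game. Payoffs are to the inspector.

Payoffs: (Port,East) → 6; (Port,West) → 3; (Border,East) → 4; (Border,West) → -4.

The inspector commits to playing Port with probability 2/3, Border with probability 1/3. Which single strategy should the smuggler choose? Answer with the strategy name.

West

If the smuggler plays East, the inspector's expected payoff is (2/3)·6 + (1/3)·4 = 16/3.
If the smuggler plays West, the inspector's expected payoff is (2/3)·3 + (1/3)·(-4) = 2/3.
The smuggler minimizes the inspector's payoff; the smallest is 2/3, so the best response is West.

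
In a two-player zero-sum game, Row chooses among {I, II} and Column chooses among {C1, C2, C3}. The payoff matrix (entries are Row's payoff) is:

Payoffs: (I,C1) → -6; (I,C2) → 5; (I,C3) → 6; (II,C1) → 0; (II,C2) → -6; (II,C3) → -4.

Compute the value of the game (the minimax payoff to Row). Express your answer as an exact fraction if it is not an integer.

Row minima: I → -6, II → -6; maximin = -6.
Column maxima: C1 → 0, C2 → 5, C3 → 6; minimax = 0.
-6 ≠ 0, so there is no saddle point; optimal play is mixed.
C3 is strictly dominated by C2 (it gives Row strictly more in every row), so Column never plays it.
On the remaining 2×2 (I, II vs C1, C2):
Let Row play I with probability p. Expected payoff against C1: (-6)p + 0(1−p) = −6p; against C2: 5p + (-6)(1−p) = 11p − 6.
Setting these equal: −6p = 11p − 6 ⇒ −17p = -6 ⇒ p = 6/17, and the value is (-6)·(6/17) = -36/17.
For Column: with q = P(C1), equating I's and II's payoffs gives −11q + 5 = 6q − 6 ⇒ q = 11/17.

-36/17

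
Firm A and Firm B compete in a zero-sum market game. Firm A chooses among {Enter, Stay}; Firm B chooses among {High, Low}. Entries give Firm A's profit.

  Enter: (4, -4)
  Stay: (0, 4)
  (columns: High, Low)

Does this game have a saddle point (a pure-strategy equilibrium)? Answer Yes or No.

Row minima: Enter → -4, Stay → 0; maximin = 0.
Column maxima: High → 4, Low → 4; minimax = 4.
0 ≠ 4, so no pure-strategy equilibrium exists.

No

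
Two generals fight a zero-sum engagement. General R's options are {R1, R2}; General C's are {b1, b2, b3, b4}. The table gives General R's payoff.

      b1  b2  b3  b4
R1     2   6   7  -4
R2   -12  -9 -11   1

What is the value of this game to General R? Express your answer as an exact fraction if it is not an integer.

-46/19

Row minima: R1 → -4, R2 → -12; maximin = -4.
Column maxima: b1 → 2, b2 → 6, b3 → 7, b4 → 1; minimax = 1.
-4 ≠ 1, so there is no saddle point; optimal play is mixed.
b2 is strictly dominated by b1 (it gives General R strictly more in every row), so General C never plays it.
b3 is strictly dominated by b1 (it gives General R strictly more in every row), so General C never plays it.
On the remaining 2×2 (R1, R2 vs b1, b4):
Let General R play R1 with probability p. Expected payoff against b1: 2p + (-12)(1−p) = 14p − 12; against b4: (-4)p + 1(1−p) = −5p + 1.
Setting these equal: 14p − 12 = −5p + 1 ⇒ 19p = 13 ⇒ p = 13/19, and the value is (14)·(13/19) − 12 = -46/19.
For General C: with q = P(b1), equating R1's and R2's payoffs gives 6q − 4 = −13q + 1 ⇒ q = 5/19.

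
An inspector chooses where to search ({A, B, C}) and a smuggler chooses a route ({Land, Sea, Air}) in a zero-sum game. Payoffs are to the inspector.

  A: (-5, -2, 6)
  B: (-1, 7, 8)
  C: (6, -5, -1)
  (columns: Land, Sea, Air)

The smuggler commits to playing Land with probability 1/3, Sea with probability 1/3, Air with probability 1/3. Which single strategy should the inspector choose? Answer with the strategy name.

Expected payoff of A: (1/3)·(-5) + (1/3)·(-2) + (1/3)·6 = -1/3.
Expected payoff of B: (1/3)·(-1) + (1/3)·7 + (1/3)·8 = 14/3.
Expected payoff of C: (1/3)·6 + (1/3)·(-5) + (1/3)·(-1) = 0.
The largest is 14/3, so the inspector's best response is B.

B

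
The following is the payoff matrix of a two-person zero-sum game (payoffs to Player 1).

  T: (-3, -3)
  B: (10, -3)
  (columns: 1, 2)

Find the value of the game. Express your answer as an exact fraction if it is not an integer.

Row minima: T → -3, B → -3; maximin = -3.
Column maxima: 1 → 10, 2 → -3; minimax = -3.
Since maximin = minimax = -3, there is a saddle point and the value is -3.

-3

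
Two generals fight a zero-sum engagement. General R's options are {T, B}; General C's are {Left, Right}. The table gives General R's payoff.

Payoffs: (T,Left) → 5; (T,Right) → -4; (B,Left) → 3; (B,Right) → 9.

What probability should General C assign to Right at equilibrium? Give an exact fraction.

Row minima: T → -4, B → 3; maximin = 3.
Column maxima: Left → 5, Right → 9; minimax = 5.
3 ≠ 5, so there is no saddle point; optimal play is mixed.
Let General R play T with probability p. Expected payoff against Left: 5p + 3(1−p) = 2p + 3; against Right: (-4)p + 9(1−p) = −13p + 9.
Setting these equal: 2p + 3 = −13p + 9 ⇒ 15p = 6 ⇒ p = 2/5, and the value is (2)·(2/5) + 3 = 19/5.
For General C: with q = P(Left), equating T's and B's payoffs gives 9q − 4 = −6q + 9 ⇒ q = 13/15.

2/15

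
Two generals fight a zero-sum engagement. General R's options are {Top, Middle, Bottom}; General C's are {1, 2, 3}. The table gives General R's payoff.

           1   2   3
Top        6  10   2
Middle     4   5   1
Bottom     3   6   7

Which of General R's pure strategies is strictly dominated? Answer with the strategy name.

Top gives a strictly higher payoff than Middle against every column: 6 > 4, 10 > 5, 2 > 1.
So Middle is strictly dominated and General R never plays it.

Middle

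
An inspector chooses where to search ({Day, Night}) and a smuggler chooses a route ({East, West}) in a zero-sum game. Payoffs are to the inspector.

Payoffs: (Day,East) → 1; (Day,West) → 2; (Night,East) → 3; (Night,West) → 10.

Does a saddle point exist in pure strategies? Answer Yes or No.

Yes

Row minima: Day → 1, Night → 3; maximin = 3.
Column maxima: East → 3, West → 10; minimax = 3.
maximin = minimax = 3, so a saddle point exists.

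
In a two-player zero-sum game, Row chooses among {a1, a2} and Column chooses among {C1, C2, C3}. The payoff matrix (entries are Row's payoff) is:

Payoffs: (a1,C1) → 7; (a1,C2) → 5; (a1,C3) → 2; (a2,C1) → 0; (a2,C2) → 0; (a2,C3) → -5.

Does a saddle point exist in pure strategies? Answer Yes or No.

Row minima: a1 → 2, a2 → -5; maximin = 2.
Column maxima: C1 → 7, C2 → 5, C3 → 2; minimax = 2.
maximin = minimax = 2, so a saddle point exists.

Yes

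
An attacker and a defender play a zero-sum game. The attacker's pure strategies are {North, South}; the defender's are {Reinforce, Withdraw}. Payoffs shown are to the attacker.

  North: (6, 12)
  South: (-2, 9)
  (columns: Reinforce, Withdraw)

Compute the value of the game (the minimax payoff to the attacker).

6

Row minima: North → 6, South → -2; maximin = 6.
Column maxima: Reinforce → 6, Withdraw → 12; minimax = 6.
Since maximin = minimax = 6, there is a saddle point and the value is 6.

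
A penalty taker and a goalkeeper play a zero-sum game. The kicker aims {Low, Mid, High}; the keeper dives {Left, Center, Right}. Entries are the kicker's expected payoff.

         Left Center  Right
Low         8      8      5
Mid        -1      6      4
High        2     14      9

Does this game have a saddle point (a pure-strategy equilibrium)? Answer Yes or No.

Row minima: Low → 5, Mid → -1, High → 2; maximin = 5.
Column maxima: Left → 8, Center → 14, Right → 9; minimax = 8.
5 ≠ 8, so no pure-strategy equilibrium exists.

No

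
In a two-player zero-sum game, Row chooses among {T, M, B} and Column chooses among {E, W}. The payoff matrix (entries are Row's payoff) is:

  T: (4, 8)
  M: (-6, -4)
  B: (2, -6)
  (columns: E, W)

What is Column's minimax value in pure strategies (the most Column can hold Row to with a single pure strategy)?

Column maxima: E → 4, W → 8.
The smallest of these is 4.

4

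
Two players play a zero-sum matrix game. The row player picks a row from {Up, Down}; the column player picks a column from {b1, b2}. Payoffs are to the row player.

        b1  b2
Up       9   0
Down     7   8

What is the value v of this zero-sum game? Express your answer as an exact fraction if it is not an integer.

Row minima: Up → 0, Down → 7; maximin = 7.
Column maxima: b1 → 9, b2 → 8; minimax = 8.
7 ≠ 8, so there is no saddle point; optimal play is mixed.
Let the row player play Up with probability p. Expected payoff against b1: 9p + 7(1−p) = 2p + 7; against b2: 0p + 8(1−p) = −8p + 8.
Setting these equal: 2p + 7 = −8p + 8 ⇒ 10p = 1 ⇒ p = 1/10, and the value is (2)·(1/10) + 7 = 36/5.
For the column player: with q = P(b1), equating Up's and Down's payoffs gives 9q = −q + 8 ⇒ q = 4/5.

36/5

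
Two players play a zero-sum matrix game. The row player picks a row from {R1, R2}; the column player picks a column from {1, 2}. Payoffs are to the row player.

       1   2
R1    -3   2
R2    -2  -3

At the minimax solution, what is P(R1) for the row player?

1/6

Row minima: R1 → -3, R2 → -3; maximin = -3.
Column maxima: 1 → -2, 2 → 2; minimax = -2.
-3 ≠ -2, so there is no saddle point; optimal play is mixed.
Let the row player play R1 with probability p. Expected payoff against 1: (-3)p + (-2)(1−p) = −p − 2; against 2: 2p + (-3)(1−p) = 5p − 3.
Setting these equal: −p − 2 = 5p − 3 ⇒ −6p = -1 ⇒ p = 1/6, and the value is (-1)·(1/6) − 2 = -13/6.
For the column player: with q = P(1), equating R1's and R2's payoffs gives −5q + 2 = q − 3 ⇒ q = 5/6.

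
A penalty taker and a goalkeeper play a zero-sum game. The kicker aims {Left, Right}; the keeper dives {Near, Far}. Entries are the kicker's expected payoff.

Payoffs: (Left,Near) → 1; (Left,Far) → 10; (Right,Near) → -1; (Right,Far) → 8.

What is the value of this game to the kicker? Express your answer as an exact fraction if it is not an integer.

Row minima: Left → 1, Right → -1; maximin = 1.
Column maxima: Near → 1, Far → 10; minimax = 1.
Since maximin = minimax = 1, there is a saddle point and the value is 1.

1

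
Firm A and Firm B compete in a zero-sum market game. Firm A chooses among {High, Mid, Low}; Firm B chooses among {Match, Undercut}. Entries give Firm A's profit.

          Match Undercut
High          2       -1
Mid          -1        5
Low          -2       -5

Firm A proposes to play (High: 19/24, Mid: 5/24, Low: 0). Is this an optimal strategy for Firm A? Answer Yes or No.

No

Against Match this mix gives (19/24)·2 + (5/24)·(-1) = 11/8.
Against Undercut this mix gives (19/24)·(-1) + (5/24)·5 = 1/4.
Firm B will play Undercut, holding Firm A to 1/4. Shifting weight toward the row that does better against Undercut would raise this floor (the equalizing mix achieves 1 against both Undercut and Match), so the proposed strategy is not optimal.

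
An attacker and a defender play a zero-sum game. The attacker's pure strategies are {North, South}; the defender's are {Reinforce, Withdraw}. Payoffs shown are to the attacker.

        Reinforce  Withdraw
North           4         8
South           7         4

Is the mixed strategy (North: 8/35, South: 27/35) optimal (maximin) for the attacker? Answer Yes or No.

No

Against Reinforce this mix gives (8/35)·4 + (27/35)·7 = 221/35.
Against Withdraw this mix gives (8/35)·8 + (27/35)·4 = 172/35.
The defender will play Withdraw, holding the attacker to 172/35. Shifting weight toward the row that does better against Withdraw would raise this floor (the equalizing mix achieves 40/7 against both Withdraw and Reinforce), so the proposed strategy is not optimal.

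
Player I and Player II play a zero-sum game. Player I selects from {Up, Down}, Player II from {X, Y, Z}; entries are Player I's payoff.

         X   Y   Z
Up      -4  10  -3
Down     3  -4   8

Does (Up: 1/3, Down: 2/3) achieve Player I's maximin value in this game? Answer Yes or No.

Yes

Against X this mix gives (1/3)·(-4) + (2/3)·3 = 2/3.
Against Y this mix gives (1/3)·10 + (2/3)·(-4) = 2/3.
Against Z this mix gives (1/3)·(-3) + (2/3)·8 = 13/3.
All of Player II's active replies (X, Y) yield 2/3, and no column does worse for Player I. The mix makes Player II indifferent and guarantees 2/3, so it is optimal.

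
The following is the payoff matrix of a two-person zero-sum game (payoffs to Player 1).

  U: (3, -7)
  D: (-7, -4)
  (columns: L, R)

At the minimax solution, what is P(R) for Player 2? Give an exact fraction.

Row minima: U → -7, D → -7; maximin = -7.
Column maxima: L → 3, R → -4; minimax = -4.
-7 ≠ -4, so there is no saddle point; optimal play is mixed.
Let Player 1 play U with probability p. Expected payoff against L: 3p + (-7)(1−p) = 10p − 7; against R: (-7)p + (-4)(1−p) = −3p − 4.
Setting these equal: 10p − 7 = −3p − 4 ⇒ 13p = 3 ⇒ p = 3/13, and the value is (10)·(3/13) − 7 = -61/13.
For Player 2: with q = P(L), equating U's and D's payoffs gives 10q − 7 = −3q − 4 ⇒ q = 3/13.

10/13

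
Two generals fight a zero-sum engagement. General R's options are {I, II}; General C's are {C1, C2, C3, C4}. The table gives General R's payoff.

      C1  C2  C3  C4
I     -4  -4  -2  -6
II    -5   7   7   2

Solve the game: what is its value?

-38/9

Row minima: I → -6, II → -5; maximin = -5.
Column maxima: C1 → -4, C2 → 7, C3 → 7, C4 → 2; minimax = -4.
-5 ≠ -4, so there is no saddle point; optimal play is mixed.
C2 is strictly dominated by C4 (it gives General R strictly more in every row), so General C never plays it.
C3 is strictly dominated by C1 (it gives General R strictly more in every row), so General C never plays it.
On the remaining 2×2 (I, II vs C1, C4):
Let General R play I with probability p. Expected payoff against C1: (-4)p + (-5)(1−p) = p − 5; against C4: (-6)p + 2(1−p) = −8p + 2.
Setting these equal: p − 5 = −8p + 2 ⇒ 9p = 7 ⇒ p = 7/9, and the value is (1)·(7/9) − 5 = -38/9.
For General C: with q = P(C1), equating I's and II's payoffs gives 2q − 6 = −7q + 2 ⇒ q = 8/9.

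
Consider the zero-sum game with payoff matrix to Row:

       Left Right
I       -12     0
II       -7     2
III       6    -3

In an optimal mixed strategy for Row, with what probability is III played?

1/2

Row minima: I → -12, II → -7, III → -3; maximin = -3.
Column maxima: Left → 6, Right → 2; minimax = 2.
-3 ≠ 2, so there is no saddle point; optimal play is mixed.
I is strictly dominated by II, so Row never plays it.
On the remaining 2×2 (II, III vs Left, Right):
Let Row play II with probability p. Expected payoff against Left: (-7)p + 6(1−p) = −13p + 6; against Right: 2p + (-3)(1−p) = 5p − 3.
Setting these equal: −13p + 6 = 5p − 3 ⇒ −18p = -9 ⇒ p = 1/2, and the value is (-13)·(1/2) + 6 = -1/2.
For Column: with q = P(Left), equating II's and III's payoffs gives −9q + 2 = 9q − 3 ⇒ q = 5/18.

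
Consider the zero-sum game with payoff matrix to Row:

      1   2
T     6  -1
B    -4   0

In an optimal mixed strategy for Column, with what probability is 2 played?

Row minima: T → -1, B → -4; maximin = -1.
Column maxima: 1 → 6, 2 → 0; minimax = 0.
-1 ≠ 0, so there is no saddle point; optimal play is mixed.
Let Row play T with probability p. Expected payoff against 1: 6p + (-4)(1−p) = 10p − 4; against 2: (-1)p + 0(1−p) = −p.
Setting these equal: 10p − 4 = −p ⇒ 11p = 4 ⇒ p = 4/11, and the value is (10)·(4/11) − 4 = -4/11.
For Column: with q = P(1), equating T's and B's payoffs gives 7q − 1 = −4q ⇒ q = 1/11.

10/11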